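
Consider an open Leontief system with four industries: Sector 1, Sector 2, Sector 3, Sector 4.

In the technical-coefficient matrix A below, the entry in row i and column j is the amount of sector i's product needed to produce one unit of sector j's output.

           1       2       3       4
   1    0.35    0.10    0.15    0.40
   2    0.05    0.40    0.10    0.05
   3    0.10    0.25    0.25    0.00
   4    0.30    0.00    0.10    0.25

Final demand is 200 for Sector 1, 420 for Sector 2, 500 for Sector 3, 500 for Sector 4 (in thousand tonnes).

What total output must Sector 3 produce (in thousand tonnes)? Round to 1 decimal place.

I − A =
  [   0.65    -0.10    -0.15    -0.40]
  [  -0.05     0.60    -0.10    -0.05]
  [  -0.10    -0.25     0.75     0.00]
  [  -0.30     0.00    -0.10     0.75]
Compute the cofactors C_ij = (−1)^(i+j)·(3×3 minor ij) of I−A; the adjugate is their transpose:
adj(I−A) = Cᵀ =
  [ 0.317500   0.094375   0.099500   0.175625]
  [ 0.047375   0.260375   0.049875   0.042625]
  [ 0.058125   0.099375   0.215250   0.037625]
  [ 0.134750   0.051000   0.068500   0.260625]
det(I−A) = Σ_j (I−A)_1j·C_1j = (0.65)(0.317500) + (-0.10)(0.047375) + (-0.15)(0.058125) + (-0.40)(0.134750) = 0.13901875
(I − A)⁻¹ = adj(I−A) / det(I−A) ≈
  [   2.2839     0.6789     0.7157     1.2633]
  [   0.3408     1.8729     0.3588     0.3066]
  [   0.4181     0.7148     1.5484     0.2706]
  [   0.9693     0.3669     0.4927     1.8747]
x = (I − A)⁻¹ d = adj(I−A)·d / det(I−A), with det(I−A) = 0.13901875:
  x_1 = (0.317500·200 + 0.094375·420 + 0.099500·500 + 0.175625·500) / 0.13901875 = 240.70 / 0.13901875 ≈ 1731.4
  x_2 = (0.047375·200 + 0.260375·420 + 0.049875·500 + 0.042625·500) / 0.13901875 = 165.0825 / 0.13901875 ≈ 1187.5
  x_3 = (0.058125·200 + 0.099375·420 + 0.215250·500 + 0.037625·500) / 0.13901875 = 179.80 / 0.13901875 ≈ 1293.4
  x_4 = (0.134750·200 + 0.051000·420 + 0.068500·500 + 0.260625·500) / 0.13901875 = 212.9325 / 0.13901875 ≈ 1531.7

x_3 = 1293.4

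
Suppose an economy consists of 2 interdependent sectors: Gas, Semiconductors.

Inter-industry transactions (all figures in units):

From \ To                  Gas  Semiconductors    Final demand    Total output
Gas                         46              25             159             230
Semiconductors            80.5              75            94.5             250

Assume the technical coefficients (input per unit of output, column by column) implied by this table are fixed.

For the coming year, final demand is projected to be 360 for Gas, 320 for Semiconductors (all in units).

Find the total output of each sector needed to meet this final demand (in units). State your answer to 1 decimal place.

Technical coefficients a_ij = z_ij / X_j:
  a_GG = 46/230 = 0.20, a_SG = 80.5/230 = 0.35
  a_GS = 25/250 = 0.10, a_SS = 75/250 = 0.30
I − A =
  [   0.80    -0.10]
  [  -0.35     0.70]
det(I−A) = (0.80)(0.70) − (-0.10)(-0.35) = 0.5250
adj(I−A) = [[0.70, 0.10], [0.35, 0.80]]
(I − A)⁻¹ = adj(I−A) / det(I−A) ≈
  [   1.3333     0.1905]
  [   0.6667     1.5238]
x = (I − A)⁻¹ d = adj(I−A)·d / det(I−A), with det(I−A) = 0.5250:
  x_G = (0.70·360 + 0.10·320) / 0.5250 = 284.00 / 0.5250 ≈ 541.0
  x_S = (0.35·360 + 0.80·320) / 0.5250 = 382.00 / 0.5250 ≈ 727.6

x_G = 541.0, x_S = 727.6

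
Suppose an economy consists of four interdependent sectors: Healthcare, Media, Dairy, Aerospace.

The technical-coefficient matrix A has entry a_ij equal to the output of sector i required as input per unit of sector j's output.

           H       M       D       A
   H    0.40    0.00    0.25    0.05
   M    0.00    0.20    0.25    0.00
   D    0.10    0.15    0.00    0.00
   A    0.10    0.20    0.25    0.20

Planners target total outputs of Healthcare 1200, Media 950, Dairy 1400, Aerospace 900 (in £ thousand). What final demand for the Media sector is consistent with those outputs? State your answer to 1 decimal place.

d_M = 410.0

I − A =
  [   0.60     0.00    -0.25    -0.05]
  [   0.00     0.80    -0.25     0.00]
  [  -0.10    -0.15     1.00     0.00]
  [  -0.10    -0.20    -0.25     0.80]
d = (I − A) x:
  d_H = (+0.60)·1200 + (+0.00)·950 + (-0.25)·1400 + (-0.05)·900 = 325.0
  d_M = (+0.00)·1200 + (+0.80)·950 + (-0.25)·1400 + (+0.00)·900 = 410.0
  d_D = (-0.10)·1200 + (-0.15)·950 + (+1.00)·1400 + (+0.00)·900 = 1137.5
  d_A = (-0.10)·1200 + (-0.20)·950 + (-0.25)·1400 + (+0.80)·900 = 60.0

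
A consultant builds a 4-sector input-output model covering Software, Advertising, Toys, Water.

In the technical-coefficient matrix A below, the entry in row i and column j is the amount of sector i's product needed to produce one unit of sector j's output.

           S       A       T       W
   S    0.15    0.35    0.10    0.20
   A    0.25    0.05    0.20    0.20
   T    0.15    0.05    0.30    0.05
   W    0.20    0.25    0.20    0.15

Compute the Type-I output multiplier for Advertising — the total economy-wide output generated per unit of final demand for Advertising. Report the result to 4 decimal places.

m_A = 3.3444

I − A =
  [   0.85    -0.35    -0.10    -0.20]
  [  -0.25     0.95    -0.20    -0.20]
  [  -0.15    -0.05     0.70    -0.05]
  [  -0.20    -0.25    -0.20     0.85]
Compute the cofactors C_ij = (−1)^(i+j)·(3×3 minor ij) of I−A; the adjugate is their transpose:
adj(I−A) = Cᵀ =
  [ 0.507750   0.247250   0.197250   0.189250]
  [ 0.207750   0.449500   0.205750   0.166750]
  [ 0.138875   0.100375   0.505000   0.086000]
  [ 0.213250   0.214000   0.225750   0.469500]
det(I−A) = Σ_j (I−A)_1j·C_1j = (0.85)(0.507750) + (-0.35)(0.207750) + (-0.10)(0.138875) + (-0.20)(0.213250) = 0.3023375
(I − A)⁻¹ = adj(I−A) / det(I−A) ≈
  [   1.67941     0.81779     0.65242     0.62596]
  [   0.68715     1.48675     0.68053     0.55154]
  [   0.45934     0.33200     1.67032     0.28445]
  [   0.70534     0.70782     0.74668     1.55290]
The output multiplier for sector j is the column-j sum of the Leontief inverse (I − A)⁻¹ = adj(I−A) / det(I−A).
Column A of adj(I−A): (0.247250, 0.449500, 0.100375, 0.214000); det(I−A) = 0.3023375.
m_A = (0.247250 + 0.449500 + 0.100375 + 0.214000) / 0.3023375 = 1.011125 / 0.3023375 ≈ 3.3444.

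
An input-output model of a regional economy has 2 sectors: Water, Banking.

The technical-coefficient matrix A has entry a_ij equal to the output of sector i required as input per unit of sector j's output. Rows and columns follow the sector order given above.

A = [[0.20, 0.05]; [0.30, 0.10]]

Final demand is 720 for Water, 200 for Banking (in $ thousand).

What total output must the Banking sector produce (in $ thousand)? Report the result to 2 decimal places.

x_2 = 533.33

I − A =
  [   0.80    -0.05]
  [  -0.30     0.90]
det(I−A) = (0.80)(0.90) − (-0.05)(-0.30) = 0.7050
adj(I−A) = [[0.90, 0.05], [0.30, 0.80]]
(I − A)⁻¹ = adj(I−A) / det(I−A) ≈
  [   1.2766     0.0709]
  [   0.4255     1.1348]
x = (I − A)⁻¹ d = adj(I−A)·d / det(I−A), with det(I−A) = 0.7050:
  x_1 = (0.90·720 + 0.05·200) / 0.7050 = 658.00 / 0.7050 ≈ 933.33
  x_2 = (0.30·720 + 0.80·200) / 0.7050 = 376.00 / 0.7050 ≈ 533.33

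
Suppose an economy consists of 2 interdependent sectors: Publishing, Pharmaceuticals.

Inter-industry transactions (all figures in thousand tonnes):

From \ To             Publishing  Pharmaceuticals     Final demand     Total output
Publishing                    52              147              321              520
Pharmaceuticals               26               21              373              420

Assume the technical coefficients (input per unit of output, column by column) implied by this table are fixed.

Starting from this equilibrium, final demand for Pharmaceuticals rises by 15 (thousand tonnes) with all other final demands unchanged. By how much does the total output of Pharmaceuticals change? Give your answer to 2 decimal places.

Δx_2 = 16.12

Technical coefficients a_ij = z_ij / X_j:
  a_11 = 52/520 = 0.10, a_21 = 26/520 = 0.05
  a_12 = 147/420 = 0.35, a_22 = 21/420 = 0.05
I − A =
  [   0.90    -0.35]
  [  -0.05     0.95]
det(I−A) = (0.90)(0.95) − (-0.35)(-0.05) = 0.8375
adj(I−A) = [[0.95, 0.35], [0.05, 0.90]]
(I − A)⁻¹ = adj(I−A) / det(I−A) ≈
  [   1.1343     0.4179]
  [   0.0597     1.0746]
Δx = (I − A)⁻¹ Δd with Δd having +15 in the Pharmaceuticals component and 0 elsewhere.
So Δx_2 = L_22 · (+15), where L_22 = adj(I−A)_22 / det(I−A) = 0.90 / 0.8375.
Δx_2 = 0.90 × (+15) / 0.8375 = 13.50 / 0.8375 ≈ 16.12.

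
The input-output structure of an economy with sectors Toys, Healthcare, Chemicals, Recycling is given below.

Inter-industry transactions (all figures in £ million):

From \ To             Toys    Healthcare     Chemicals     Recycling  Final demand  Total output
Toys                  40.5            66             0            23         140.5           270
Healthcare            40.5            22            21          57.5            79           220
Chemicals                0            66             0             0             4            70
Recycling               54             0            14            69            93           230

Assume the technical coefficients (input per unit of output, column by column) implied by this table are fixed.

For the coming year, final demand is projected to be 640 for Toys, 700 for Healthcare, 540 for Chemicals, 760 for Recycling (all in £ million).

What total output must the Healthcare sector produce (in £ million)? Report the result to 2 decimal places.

Technical coefficients a_ij = z_ij / X_j:
  a_TT = 40.5/270 = 0.15, a_HT = 40.5/270 = 0.15, a_CT = 0/270 = 0.00, a_RT = 54/270 = 0.20
  a_TH = 66/220 = 0.30, a_HH = 22/220 = 0.10, a_CH = 66/220 = 0.30, a_RH = 0/220 = 0.00
  a_TC = 0/70 = 0.00, a_HC = 21/70 = 0.30, a_CC = 0/70 = 0.00, a_RC = 14/70 = 0.20
  a_TR = 23/230 = 0.10, a_HR = 57.5/230 = 0.25, a_CR = 0/230 = 0.00, a_RR = 69/230 = 0.30
I − A =
  [   0.85    -0.30     0.00    -0.10]
  [  -0.15     0.90    -0.30    -0.25]
  [   0.00    -0.30     1.00     0.00]
  [  -0.20     0.00    -0.20     0.70]
Compute the cofactors C_ij = (−1)^(i+j)·(3×3 minor ij) of I−A; the adjugate is their transpose:
adj(I−A) = Cᵀ =
  [ 0.55200   0.21600   0.09600   0.15600]
  [ 0.15500   0.57500   0.21800   0.22750]
  [ 0.04650   0.17250   0.47100   0.06825]
  [ 0.17100   0.11100   0.16200   0.64350]
det(I−A) = Σ_j (I−A)_1j·C_1j = (0.85)(0.55200) + (-0.30)(0.15500) + (0.00)(0.04650) + (-0.10)(0.17100) = 0.4056
(I − A)⁻¹ = adj(I−A) / det(I−A) ≈
  [   1.3609     0.5325     0.2367     0.3846]
  [   0.3821     1.4177     0.5375     0.5609]
  [   0.1146     0.4253     1.1612     0.1683]
  [   0.4216     0.2737     0.3994     1.5865]
x = (I − A)⁻¹ d = adj(I−A)·d / det(I−A), with det(I−A) = 0.4056:
  x_T = (0.55200·640 + 0.21600·700 + 0.09600·540 + 0.15600·760) / 0.4056 = 674.88 / 0.4056 ≈ 1663.91
  x_H = (0.15500·640 + 0.57500·700 + 0.21800·540 + 0.22750·760) / 0.4056 = 792.32 / 0.4056 ≈ 1953.45
  x_C = (0.04650·640 + 0.17250·700 + 0.47100·540 + 0.06825·760) / 0.4056 = 456.72 / 0.4056 ≈ 1126.04
  x_R = (0.17100·640 + 0.11100·700 + 0.16200·540 + 0.64350·760) / 0.4056 = 763.68 / 0.4056 ≈ 1882.84

x_H = 1953.45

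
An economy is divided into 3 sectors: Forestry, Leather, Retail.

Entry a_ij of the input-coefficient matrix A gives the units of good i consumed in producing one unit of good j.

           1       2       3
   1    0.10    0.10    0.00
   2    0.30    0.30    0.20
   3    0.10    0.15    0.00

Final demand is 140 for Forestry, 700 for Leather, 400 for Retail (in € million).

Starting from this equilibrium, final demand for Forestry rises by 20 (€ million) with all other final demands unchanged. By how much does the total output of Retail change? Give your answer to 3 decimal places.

Δx_3 = 4.028

I − A =
  [   0.90    -0.10     0.00]
  [  -0.30     0.70    -0.20]
  [  -0.10    -0.15     1.00]
Cofactors of I−A, C_ij = (−1)^(i+j)·(minor ij) (rows/columns in the sector order above):
  C_11 = (0.70)(1.00) − (-0.20)(-0.15) = 0.6700
  C_12 = −[(-0.30)(1.00) − (-0.20)(-0.10)] = 0.3200
  C_13 = (-0.30)(-0.15) − (0.70)(-0.10) = 0.1150
  C_21 = −[(-0.10)(1.00) − (0.00)(-0.15)] = 0.1000
  C_22 = (0.90)(1.00) − (0.00)(-0.10) = 0.9000
  C_23 = −[(0.90)(-0.15) − (-0.10)(-0.10)] = 0.1450
  C_31 = (-0.10)(-0.20) − (0.00)(0.70) = 0.0200
  C_32 = −[(0.90)(-0.20) − (0.00)(-0.30)] = 0.1800
  C_33 = (0.90)(0.70) − (-0.10)(-0.30) = 0.6000
det(I−A) = Σ_j (I−A)_1j·C_1j = (0.90)(0.6700) + (-0.10)(0.3200) + (0.00)(0.1150) = 0.5710
adj(I−A) = Cᵀ =
  [ 0.6700   0.1000   0.0200]
  [ 0.3200   0.9000   0.1800]
  [ 0.1150   0.1450   0.6000]
(I − A)⁻¹ = adj(I−A) / det(I−A) ≈
  [   1.1734     0.1751     0.0350]
  [   0.5604     1.5762     0.3152]
  [   0.2014     0.2539     1.0508]
Δx = (I − A)⁻¹ Δd with Δd having +20 in the Forestry component and 0 elsewhere.
So Δx_3 = L_31 · (+20), where L_31 = adj(I−A)_31 / det(I−A) = 0.1150 / 0.5710.
Δx_3 = 0.1150 × (+20) / 0.5710 = 2.30 / 0.5710 ≈ 4.028.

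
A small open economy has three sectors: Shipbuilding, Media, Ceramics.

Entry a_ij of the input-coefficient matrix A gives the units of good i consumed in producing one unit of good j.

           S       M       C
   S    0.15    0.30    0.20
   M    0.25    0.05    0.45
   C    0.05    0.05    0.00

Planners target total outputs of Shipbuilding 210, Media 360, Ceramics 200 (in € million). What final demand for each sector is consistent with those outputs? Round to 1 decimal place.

I − A =
  [   0.85    -0.30    -0.20]
  [  -0.25     0.95    -0.45]
  [  -0.05    -0.05     1.00]
d = (I − A) x:
  d_S = (+0.85)·210 + (-0.30)·360 + (-0.20)·200 = 30.5
  d_M = (-0.25)·210 + (+0.95)·360 + (-0.45)·200 = 199.5
  d_C = (-0.05)·210 + (-0.05)·360 + (+1.00)·200 = 171.5

d_S = 30.5, d_M = 199.5, d_C = 171.5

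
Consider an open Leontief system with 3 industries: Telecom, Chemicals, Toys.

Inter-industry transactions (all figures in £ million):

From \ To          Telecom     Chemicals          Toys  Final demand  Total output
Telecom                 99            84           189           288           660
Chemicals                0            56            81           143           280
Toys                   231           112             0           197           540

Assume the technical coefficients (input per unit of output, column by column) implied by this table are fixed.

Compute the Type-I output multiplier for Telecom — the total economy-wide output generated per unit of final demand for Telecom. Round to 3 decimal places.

m_1 = 2.082

Technical coefficients a_ij = z_ij / X_j:
  a_11 = 99/660 = 0.15, a_21 = 0/660 = 0.00, a_31 = 231/660 = 0.35
  a_12 = 84/280 = 0.30, a_22 = 56/280 = 0.20, a_32 = 112/280 = 0.40
  a_13 = 189/540 = 0.35, a_23 = 81/540 = 0.15, a_33 = 0/540 = 0.00
I − A =
  [   0.85    -0.30    -0.35]
  [   0.00     0.80    -0.15]
  [  -0.35    -0.40     1.00]
Cofactors of I−A, C_ij = (−1)^(i+j)·(minor ij) (rows/columns in the sector order above):
  C_11 = (0.80)(1.00) − (-0.15)(-0.40) = 0.7400
  C_12 = −[(0.00)(1.00) − (-0.15)(-0.35)] = 0.0525
  C_13 = (0.00)(-0.40) − (0.80)(-0.35) = 0.2800
  C_21 = −[(-0.30)(1.00) − (-0.35)(-0.40)] = 0.4400
  C_22 = (0.85)(1.00) − (-0.35)(-0.35) = 0.7275
  C_23 = −[(0.85)(-0.40) − (-0.30)(-0.35)] = 0.4450
  C_31 = (-0.30)(-0.15) − (-0.35)(0.80) = 0.3250
  C_32 = −[(0.85)(-0.15) − (-0.35)(0.00)] = 0.1275
  C_33 = (0.85)(0.80) − (-0.30)(0.00) = 0.6800
det(I−A) = Σ_j (I−A)_1j·C_1j = (0.85)(0.7400) + (-0.30)(0.0525) + (-0.35)(0.2800) = 0.51525
adj(I−A) = Cᵀ =
  [ 0.7400   0.4400   0.3250]
  [ 0.0525   0.7275   0.1275]
  [ 0.2800   0.4450   0.6800]
(I − A)⁻¹ = adj(I−A) / det(I−A) ≈
  [   1.4362     0.8540     0.6308]
  [   0.1019     1.4119     0.2475]
  [   0.5434     0.8637     1.3197]
The output multiplier for sector j is the column-j sum of the Leontief inverse (I − A)⁻¹ = adj(I−A) / det(I−A).
Column 1 of adj(I−A): (0.7400, 0.0525, 0.2800); det(I−A) = 0.51525.
m_1 = (0.7400 + 0.0525 + 0.2800) / 0.51525 = 1.0725 / 0.51525 ≈ 2.082.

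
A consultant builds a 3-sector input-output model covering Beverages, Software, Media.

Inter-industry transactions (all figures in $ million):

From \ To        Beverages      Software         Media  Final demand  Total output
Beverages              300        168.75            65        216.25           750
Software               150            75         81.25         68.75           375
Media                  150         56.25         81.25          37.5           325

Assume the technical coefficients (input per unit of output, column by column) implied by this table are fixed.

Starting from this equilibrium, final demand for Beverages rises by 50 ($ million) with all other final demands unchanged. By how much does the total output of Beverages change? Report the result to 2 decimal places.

Δx_1 = 134.25

Technical coefficients a_ij = z_ij / X_j:
  a_11 = 300/750 = 0.40, a_21 = 150/750 = 0.20, a_31 = 150/750 = 0.20
  a_12 = 168.75/375 = 0.45, a_22 = 75/375 = 0.20, a_32 = 56.25/375 = 0.15
  a_13 = 65/325 = 0.20, a_23 = 81.25/325 = 0.25, a_33 = 81.25/325 = 0.25
I − A =
  [   0.60    -0.45    -0.20]
  [  -0.20     0.80    -0.25]
  [  -0.20    -0.15     0.75]
Cofactors of I−A, C_ij = (−1)^(i+j)·(minor ij) (rows/columns in the sector order above):
  C_11 = (0.80)(0.75) − (-0.25)(-0.15) = 0.5625
  C_12 = −[(-0.20)(0.75) − (-0.25)(-0.20)] = 0.2000
  C_13 = (-0.20)(-0.15) − (0.80)(-0.20) = 0.1900
  C_21 = −[(-0.45)(0.75) − (-0.20)(-0.15)] = 0.3675
  C_22 = (0.60)(0.75) − (-0.20)(-0.20) = 0.4100
  C_23 = −[(0.60)(-0.15) − (-0.45)(-0.20)] = 0.1800
  C_31 = (-0.45)(-0.25) − (-0.20)(0.80) = 0.2725
  C_32 = −[(0.60)(-0.25) − (-0.20)(-0.20)] = 0.1900
  C_33 = (0.60)(0.80) − (-0.45)(-0.20) = 0.3900
det(I−A) = Σ_j (I−A)_1j·C_1j = (0.60)(0.5625) + (-0.45)(0.2000) + (-0.20)(0.1900) = 0.2095
adj(I−A) = Cᵀ =
  [ 0.5625   0.3675   0.2725]
  [ 0.2000   0.4100   0.1900]
  [ 0.1900   0.1800   0.3900]
(I − A)⁻¹ = adj(I−A) / det(I−A) ≈
  [   2.6850     1.7542     1.3007]
  [   0.9547     1.9570     0.9069]
  [   0.9069     0.8592     1.8616]
Δx = (I − A)⁻¹ Δd with Δd having +50 in the Beverages component and 0 elsewhere.
So Δx_1 = L_11 · (+50), where L_11 = adj(I−A)_11 / det(I−A) = 0.5625 / 0.2095.
Δx_1 = 0.5625 × (+50) / 0.2095 = 28.125 / 0.2095 ≈ 134.25.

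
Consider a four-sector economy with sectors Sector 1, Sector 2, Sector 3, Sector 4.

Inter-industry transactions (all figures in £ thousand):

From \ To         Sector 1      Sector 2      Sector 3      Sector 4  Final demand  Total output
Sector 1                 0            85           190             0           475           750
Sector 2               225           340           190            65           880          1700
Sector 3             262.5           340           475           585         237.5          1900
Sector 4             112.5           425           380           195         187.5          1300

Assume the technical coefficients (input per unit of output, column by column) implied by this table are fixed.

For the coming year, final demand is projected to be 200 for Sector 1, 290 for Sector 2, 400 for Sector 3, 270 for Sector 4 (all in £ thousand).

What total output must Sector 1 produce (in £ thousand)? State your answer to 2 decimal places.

x_1 = 386.63

Technical coefficients a_ij = z_ij / X_j:
  a_11 = 0/750 = 0.00, a_21 = 225/750 = 0.30, a_31 = 262.5/750 = 0.35, a_41 = 112.5/750 = 0.15
  a_12 = 85/1700 = 0.05, a_22 = 340/1700 = 0.20, a_32 = 340/1700 = 0.20, a_42 = 425/1700 = 0.25
  a_13 = 190/1900 = 0.10, a_23 = 190/1900 = 0.10, a_33 = 475/1900 = 0.25, a_43 = 380/1900 = 0.20
  a_14 = 0/1300 = 0.00, a_24 = 65/1300 = 0.05, a_34 = 585/1300 = 0.45, a_44 = 195/1300 = 0.15
I − A =
  [   1.00    -0.05    -0.10     0.00]
  [  -0.30     0.80    -0.10    -0.05]
  [  -0.35    -0.20     0.75    -0.45]
  [  -0.15    -0.25    -0.20     0.85]
Compute the cofactors C_ij = (−1)^(i+j)·(3×3 minor ij) of I−A; the adjugate is their transpose:
adj(I−A) = Cᵀ =
  [ 0.398375   0.055625   0.071500   0.041125]
  [ 0.209875   0.511000   0.121250   0.094250]
  [ 0.373875   0.300750   0.654375   0.364125]
  [ 0.220000   0.230875   0.202250   0.533000]
det(I−A) = Σ_j (I−A)_1j·C_1j = (1.00)(0.398375) + (-0.05)(0.209875) + (-0.10)(0.373875) + (0.00)(0.220000) = 0.35049375
(I − A)⁻¹ = adj(I−A) / det(I−A) ≈
  [   1.1366     0.1587     0.2040     0.1173]
  [   0.5988     1.4579     0.3459     0.2689]
  [   1.0667     0.8581     1.8670     1.0389]
  [   0.6277     0.6587     0.5770     1.5207]
x = (I − A)⁻¹ d = adj(I−A)·d / det(I−A), with det(I−A) = 0.35049375:
  x_1 = (0.398375·200 + 0.055625·290 + 0.071500·400 + 0.041125·270) / 0.35049375 = 135.51 / 0.35049375 ≈ 386.63
  x_2 = (0.209875·200 + 0.511000·290 + 0.121250·400 + 0.094250·270) / 0.35049375 = 264.1125 / 0.35049375 ≈ 753.54
  x_3 = (0.373875·200 + 0.300750·290 + 0.654375·400 + 0.364125·270) / 0.35049375 = 522.05625 / 0.35049375 ≈ 1489.49
  x_4 = (0.220000·200 + 0.230875·290 + 0.202250·400 + 0.533000·270) / 0.35049375 = 335.76375 / 0.35049375 ≈ 957.97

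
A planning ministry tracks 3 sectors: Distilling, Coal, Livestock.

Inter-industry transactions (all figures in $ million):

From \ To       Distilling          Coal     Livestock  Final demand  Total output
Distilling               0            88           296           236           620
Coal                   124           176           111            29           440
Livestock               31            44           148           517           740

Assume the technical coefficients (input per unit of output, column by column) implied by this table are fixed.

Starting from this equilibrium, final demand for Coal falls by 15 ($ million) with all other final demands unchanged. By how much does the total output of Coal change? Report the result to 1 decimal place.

Technical coefficients a_ij = z_ij / X_j:
  a_11 = 0/620 = 0.00, a_21 = 124/620 = 0.20, a_31 = 31/620 = 0.05
  a_12 = 88/440 = 0.20, a_22 = 176/440 = 0.40, a_32 = 44/440 = 0.10
  a_13 = 296/740 = 0.40, a_23 = 111/740 = 0.15, a_33 = 148/740 = 0.20
I − A =
  [   1.00    -0.20    -0.40]
  [  -0.20     0.60    -0.15]
  [  -0.05    -0.10     0.80]
Cofactors of I−A, C_ij = (−1)^(i+j)·(minor ij) (rows/columns in the sector order above):
  C_11 = (0.60)(0.80) − (-0.15)(-0.10) = 0.4650
  C_12 = −[(-0.20)(0.80) − (-0.15)(-0.05)] = 0.1675
  C_13 = (-0.20)(-0.10) − (0.60)(-0.05) = 0.0500
  C_21 = −[(-0.20)(0.80) − (-0.40)(-0.10)] = 0.2000
  C_22 = (1.00)(0.80) − (-0.40)(-0.05) = 0.7800
  C_23 = −[(1.00)(-0.10) − (-0.20)(-0.05)] = 0.1100
  C_31 = (-0.20)(-0.15) − (-0.40)(0.60) = 0.2700
  C_32 = −[(1.00)(-0.15) − (-0.40)(-0.20)] = 0.2300
  C_33 = (1.00)(0.60) − (-0.20)(-0.20) = 0.5600
det(I−A) = Σ_j (I−A)_1j·C_1j = (1.00)(0.4650) + (-0.20)(0.1675) + (-0.40)(0.0500) = 0.4115
adj(I−A) = Cᵀ =
  [ 0.4650   0.2000   0.2700]
  [ 0.1675   0.7800   0.2300]
  [ 0.0500   0.1100   0.5600]
(I − A)⁻¹ = adj(I−A) / det(I−A) ≈
  [   1.1300     0.4860     0.6561]
  [   0.4070     1.8955     0.5589]
  [   0.1215     0.2673     1.3609]
Δx = (I − A)⁻¹ Δd with Δd having -15 in the Coal component and 0 elsewhere.
So Δx_2 = L_22 · (-15), where L_22 = adj(I−A)_22 / det(I−A) = 0.7800 / 0.4115.
Δx_2 = 0.7800 × (-15) / 0.4115 = -11.70 / 0.4115 ≈ -28.4.

Δx_2 = -28.4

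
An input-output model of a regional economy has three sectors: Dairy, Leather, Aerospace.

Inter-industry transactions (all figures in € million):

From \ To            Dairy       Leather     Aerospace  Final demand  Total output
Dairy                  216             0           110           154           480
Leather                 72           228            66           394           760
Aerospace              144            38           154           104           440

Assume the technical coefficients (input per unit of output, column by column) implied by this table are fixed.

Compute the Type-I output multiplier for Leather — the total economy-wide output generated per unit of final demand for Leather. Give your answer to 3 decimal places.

m_2 = 1.682

Technical coefficients a_ij = z_ij / X_j:
  a_11 = 216/480 = 0.45, a_21 = 72/480 = 0.15, a_31 = 144/480 = 0.30
  a_12 = 0/760 = 0.00, a_22 = 228/760 = 0.30, a_32 = 38/760 = 0.05
  a_13 = 110/440 = 0.25, a_23 = 66/440 = 0.15, a_33 = 154/440 = 0.35
I − A =
  [   0.55     0.00    -0.25]
  [  -0.15     0.70    -0.15]
  [  -0.30    -0.05     0.65]
Cofactors of I−A, C_ij = (−1)^(i+j)·(minor ij) (rows/columns in the sector order above):
  C_11 = (0.70)(0.65) − (-0.15)(-0.05) = 0.4475
  C_12 = −[(-0.15)(0.65) − (-0.15)(-0.30)] = 0.1425
  C_13 = (-0.15)(-0.05) − (0.70)(-0.30) = 0.2175
  C_21 = −[(0.00)(0.65) − (-0.25)(-0.05)] = 0.0125
  C_22 = (0.55)(0.65) − (-0.25)(-0.30) = 0.2825
  C_23 = −[(0.55)(-0.05) − (0.00)(-0.30)] = 0.0275
  C_31 = (0.00)(-0.15) − (-0.25)(0.70) = 0.1750
  C_32 = −[(0.55)(-0.15) − (-0.25)(-0.15)] = 0.1200
  C_33 = (0.55)(0.70) − (0.00)(-0.15) = 0.3850
det(I−A) = Σ_j (I−A)_1j·C_1j = (0.55)(0.4475) + (0.00)(0.1425) + (-0.25)(0.2175) = 0.19175
adj(I−A) = Cᵀ =
  [ 0.4475   0.0125   0.1750]
  [ 0.1425   0.2825   0.1200]
  [ 0.2175   0.0275   0.3850]
(I − A)⁻¹ = adj(I−A) / det(I−A) ≈
  [   2.3338     0.0652     0.9126]
  [   0.7432     1.4733     0.6258]
  [   1.1343     0.1434     2.0078]
The output multiplier for sector j is the column-j sum of the Leontief inverse (I − A)⁻¹ = adj(I−A) / det(I−A).
Column 2 of adj(I−A): (0.0125, 0.2825, 0.0275); det(I−A) = 0.19175.
m_2 = (0.0125 + 0.2825 + 0.0275) / 0.19175 = 0.3225 / 0.19175 ≈ 1.682.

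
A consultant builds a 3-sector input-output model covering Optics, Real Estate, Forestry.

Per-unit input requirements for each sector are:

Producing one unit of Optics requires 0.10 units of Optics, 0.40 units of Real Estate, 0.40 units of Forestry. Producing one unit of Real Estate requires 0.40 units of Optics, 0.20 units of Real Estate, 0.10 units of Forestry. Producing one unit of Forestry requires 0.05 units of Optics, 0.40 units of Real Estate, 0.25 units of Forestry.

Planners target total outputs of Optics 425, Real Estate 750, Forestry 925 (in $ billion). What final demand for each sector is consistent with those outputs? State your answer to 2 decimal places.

I − A =
  [   0.90    -0.40    -0.05]
  [  -0.40     0.80    -0.40]
  [  -0.40    -0.10     0.75]
d = (I − A) x:
  d_O = (+0.90)·425 + (-0.40)·750 + (-0.05)·925 = 36.25
  d_R = (-0.40)·425 + (+0.80)·750 + (-0.40)·925 = 60.00
  d_F = (-0.40)·425 + (-0.10)·750 + (+0.75)·925 = 448.75

d_O = 36.25, d_R = 60.00, d_F = 448.75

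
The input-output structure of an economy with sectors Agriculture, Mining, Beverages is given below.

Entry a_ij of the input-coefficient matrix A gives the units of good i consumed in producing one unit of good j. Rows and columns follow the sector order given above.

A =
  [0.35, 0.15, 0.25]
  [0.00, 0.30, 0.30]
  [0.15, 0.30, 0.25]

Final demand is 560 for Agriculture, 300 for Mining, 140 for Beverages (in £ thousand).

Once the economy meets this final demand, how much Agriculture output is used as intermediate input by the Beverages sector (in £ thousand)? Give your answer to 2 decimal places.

I − A =
  [   0.65    -0.15    -0.25]
  [   0.00     0.70    -0.30]
  [  -0.15    -0.30     0.75]
Cofactors of I−A, C_ij = (−1)^(i+j)·(minor ij) (rows/columns in the sector order above):
  C_11 = (0.70)(0.75) − (-0.30)(-0.30) = 0.4350
  C_12 = −[(0.00)(0.75) − (-0.30)(-0.15)] = 0.0450
  C_13 = (0.00)(-0.30) − (0.70)(-0.15) = 0.1050
  C_21 = −[(-0.15)(0.75) − (-0.25)(-0.30)] = 0.1875
  C_22 = (0.65)(0.75) − (-0.25)(-0.15) = 0.4500
  C_23 = −[(0.65)(-0.30) − (-0.15)(-0.15)] = 0.2175
  C_31 = (-0.15)(-0.30) − (-0.25)(0.70) = 0.2200
  C_32 = −[(0.65)(-0.30) − (-0.25)(0.00)] = 0.1950
  C_33 = (0.65)(0.70) − (-0.15)(0.00) = 0.4550
det(I−A) = Σ_j (I−A)_1j·C_1j = (0.65)(0.4350) + (-0.15)(0.0450) + (-0.25)(0.1050) = 0.24975
adj(I−A) = Cᵀ =
  [ 0.4350   0.1875   0.2200]
  [ 0.0450   0.4500   0.1950]
  [ 0.1050   0.2175   0.4550]
(I − A)⁻¹ = adj(I−A) / det(I−A) ≈
  [   1.7417     0.7508     0.8809]
  [   0.1802     1.8018     0.7808]
  [   0.4204     0.8709     1.8218]
First solve x = (I − A)⁻¹ d = adj(I−A)·d / det(I−A); in particular x_3 = (0.1050·560 + 0.2175·300 + 0.4550·140) / 0.24975 = 187.75 / 0.24975 ≈ 751.7518.
Intermediate flow from 1 to 3: z_13 = a_13 · x_3 = 0.25 × 187.75 / 0.24975 = 46.9375 / 0.24975 ≈ 187.94.

z_13 = 187.94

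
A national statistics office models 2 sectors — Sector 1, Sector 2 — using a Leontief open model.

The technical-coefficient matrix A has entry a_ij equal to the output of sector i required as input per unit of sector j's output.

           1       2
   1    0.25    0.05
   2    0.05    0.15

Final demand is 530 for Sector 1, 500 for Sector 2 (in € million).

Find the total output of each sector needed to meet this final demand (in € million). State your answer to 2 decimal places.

x_1 = 748.82, x_2 = 632.28

I − A =
  [   0.75    -0.05]
  [  -0.05     0.85]
det(I−A) = (0.75)(0.85) − (-0.05)(-0.05) = 0.6350
adj(I−A) = [[0.85, 0.05], [0.05, 0.75]]
(I − A)⁻¹ = adj(I−A) / det(I−A) ≈
  [   1.3386     0.0787]
  [   0.0787     1.1811]
x = (I − A)⁻¹ d = adj(I−A)·d / det(I−A), with det(I−A) = 0.6350:
  x_1 = (0.85·530 + 0.05·500) / 0.6350 = 475.50 / 0.6350 ≈ 748.82
  x_2 = (0.05·530 + 0.75·500) / 0.6350 = 401.50 / 0.6350 ≈ 632.28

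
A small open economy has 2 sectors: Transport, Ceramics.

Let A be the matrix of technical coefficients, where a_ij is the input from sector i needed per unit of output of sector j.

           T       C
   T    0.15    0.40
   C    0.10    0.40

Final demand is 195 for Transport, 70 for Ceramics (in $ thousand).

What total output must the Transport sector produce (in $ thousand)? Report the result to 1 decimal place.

x_T = 308.5

I − A =
  [   0.85    -0.40]
  [  -0.10     0.60]
det(I−A) = (0.85)(0.60) − (-0.40)(-0.10) = 0.4700
adj(I−A) = [[0.60, 0.40], [0.10, 0.85]]
(I − A)⁻¹ = adj(I−A) / det(I−A) ≈
  [   1.2766     0.8511]
  [   0.2128     1.8085]
x = (I − A)⁻¹ d = adj(I−A)·d / det(I−A), with det(I−A) = 0.4700:
  x_T = (0.60·195 + 0.40·70) / 0.4700 = 145.00 / 0.4700 ≈ 308.5
  x_C = (0.10·195 + 0.85·70) / 0.4700 = 79.00 / 0.4700 ≈ 168.1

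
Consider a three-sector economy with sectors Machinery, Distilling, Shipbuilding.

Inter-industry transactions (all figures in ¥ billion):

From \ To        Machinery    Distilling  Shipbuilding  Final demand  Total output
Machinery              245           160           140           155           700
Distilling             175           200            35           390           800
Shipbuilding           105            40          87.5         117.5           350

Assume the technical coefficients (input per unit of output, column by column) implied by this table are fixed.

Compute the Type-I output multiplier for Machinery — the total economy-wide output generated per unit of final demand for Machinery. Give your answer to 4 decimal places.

Technical coefficients a_ij = z_ij / X_j:
  a_11 = 245/700 = 0.35, a_21 = 175/700 = 0.25, a_31 = 105/700 = 0.15
  a_12 = 160/800 = 0.20, a_22 = 200/800 = 0.25, a_32 = 40/800 = 0.05
  a_13 = 140/350 = 0.40, a_23 = 35/350 = 0.10, a_33 = 87.5/350 = 0.25
I − A =
  [   0.65    -0.20    -0.40]
  [  -0.25     0.75    -0.10]
  [  -0.15    -0.05     0.75]
Cofactors of I−A, C_ij = (−1)^(i+j)·(minor ij) (rows/columns in the sector order above):
  C_11 = (0.75)(0.75) − (-0.10)(-0.05) = 0.5575
  C_12 = −[(-0.25)(0.75) − (-0.10)(-0.15)] = 0.2025
  C_13 = (-0.25)(-0.05) − (0.75)(-0.15) = 0.1250
  C_21 = −[(-0.20)(0.75) − (-0.40)(-0.05)] = 0.1700
  C_22 = (0.65)(0.75) − (-0.40)(-0.15) = 0.4275
  C_23 = −[(0.65)(-0.05) − (-0.20)(-0.15)] = 0.0625
  C_31 = (-0.20)(-0.10) − (-0.40)(0.75) = 0.3200
  C_32 = −[(0.65)(-0.10) − (-0.40)(-0.25)] = 0.1650
  C_33 = (0.65)(0.75) − (-0.20)(-0.25) = 0.4375
det(I−A) = Σ_j (I−A)_1j·C_1j = (0.65)(0.5575) + (-0.20)(0.2025) + (-0.40)(0.1250) = 0.271875
adj(I−A) = Cᵀ =
  [ 0.5575   0.1700   0.3200]
  [ 0.2025   0.4275   0.1650]
  [ 0.1250   0.0625   0.4375]
(I − A)⁻¹ = adj(I−A) / det(I−A) ≈
  [   2.05057     0.62529     1.17701]
  [   0.74483     1.57241     0.60690]
  [   0.45977     0.22989     1.60920]
The output multiplier for sector j is the column-j sum of the Leontief inverse (I − A)⁻¹ = adj(I−A) / det(I−A).
Column 1 of adj(I−A): (0.5575, 0.2025, 0.1250); det(I−A) = 0.271875.
m_1 = (0.5575 + 0.2025 + 0.1250) / 0.271875 = 0.885 / 0.271875 ≈ 3.2552.

m_1 = 3.2552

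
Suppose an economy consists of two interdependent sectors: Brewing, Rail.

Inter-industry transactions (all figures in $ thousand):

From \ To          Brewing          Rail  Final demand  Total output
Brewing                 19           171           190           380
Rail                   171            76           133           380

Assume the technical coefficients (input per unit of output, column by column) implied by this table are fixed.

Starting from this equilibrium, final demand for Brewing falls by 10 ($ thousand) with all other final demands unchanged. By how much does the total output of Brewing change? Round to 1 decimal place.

Technical coefficients a_ij = z_ij / X_j:
  a_BB = 19/380 = 0.05, a_RB = 171/380 = 0.45
  a_BR = 171/380 = 0.45, a_RR = 76/380 = 0.20
I − A =
  [   0.95    -0.45]
  [  -0.45     0.80]
det(I−A) = (0.95)(0.80) − (-0.45)(-0.45) = 0.5575
adj(I−A) = [[0.80, 0.45], [0.45, 0.95]]
(I − A)⁻¹ = adj(I−A) / det(I−A) ≈
  [   1.4350     0.8072]
  [   0.8072     1.7040]
Δx = (I − A)⁻¹ Δd with Δd having -10 in the Brewing component and 0 elsewhere.
So Δx_B = L_BB · (-10), where L_BB = adj(I−A)_BB / det(I−A) = 0.80 / 0.5575.
Δx_B = 0.80 × (-10) / 0.5575 = -8.00 / 0.5575 ≈ -14.3.

Δx_B = -14.3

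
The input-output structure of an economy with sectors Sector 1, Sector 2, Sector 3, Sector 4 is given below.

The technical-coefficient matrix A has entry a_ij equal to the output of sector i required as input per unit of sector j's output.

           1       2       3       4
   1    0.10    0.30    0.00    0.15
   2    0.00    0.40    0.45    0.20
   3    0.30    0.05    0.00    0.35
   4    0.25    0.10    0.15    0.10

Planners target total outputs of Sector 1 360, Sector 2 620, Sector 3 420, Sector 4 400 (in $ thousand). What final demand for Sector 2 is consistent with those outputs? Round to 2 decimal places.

I − A =
  [   0.90    -0.30     0.00    -0.15]
  [   0.00     0.60    -0.45    -0.20]
  [  -0.30    -0.05     1.00    -0.35]
  [  -0.25    -0.10    -0.15     0.90]
d = (I − A) x:
  d_1 = (+0.90)·360 + (-0.30)·620 + (+0.00)·420 + (-0.15)·400 = 78.00
  d_2 = (+0.00)·360 + (+0.60)·620 + (-0.45)·420 + (-0.20)·400 = 103.00
  d_3 = (-0.30)·360 + (-0.05)·620 + (+1.00)·420 + (-0.35)·400 = 141.00
  d_4 = (-0.25)·360 + (-0.10)·620 + (-0.15)·420 + (+0.90)·400 = 145.00

d_2 = 103.00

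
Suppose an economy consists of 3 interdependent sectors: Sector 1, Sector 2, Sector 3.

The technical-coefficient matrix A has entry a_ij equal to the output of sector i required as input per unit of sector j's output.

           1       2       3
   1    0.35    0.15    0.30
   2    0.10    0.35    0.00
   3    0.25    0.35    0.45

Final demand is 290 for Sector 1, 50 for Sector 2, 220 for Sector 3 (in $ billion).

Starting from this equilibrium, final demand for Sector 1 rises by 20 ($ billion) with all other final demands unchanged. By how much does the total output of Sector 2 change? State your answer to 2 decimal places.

Δx_2 = 6.67

I − A =
  [   0.65    -0.15    -0.30]
  [  -0.10     0.65     0.00]
  [  -0.25    -0.35     0.55]
Cofactors of I−A, C_ij = (−1)^(i+j)·(minor ij) (rows/columns in the sector order above):
  C_11 = (0.65)(0.55) − (0.00)(-0.35) = 0.3575
  C_12 = −[(-0.10)(0.55) − (0.00)(-0.25)] = 0.0550
  C_13 = (-0.10)(-0.35) − (0.65)(-0.25) = 0.1975
  C_21 = −[(-0.15)(0.55) − (-0.30)(-0.35)] = 0.1875
  C_22 = (0.65)(0.55) − (-0.30)(-0.25) = 0.2825
  C_23 = −[(0.65)(-0.35) − (-0.15)(-0.25)] = 0.2650
  C_31 = (-0.15)(0.00) − (-0.30)(0.65) = 0.1950
  C_32 = −[(0.65)(0.00) − (-0.30)(-0.10)] = 0.0300
  C_33 = (0.65)(0.65) − (-0.15)(-0.10) = 0.4075
det(I−A) = Σ_j (I−A)_1j·C_1j = (0.65)(0.3575) + (-0.15)(0.0550) + (-0.30)(0.1975) = 0.164875
adj(I−A) = Cᵀ =
  [ 0.3575   0.1875   0.1950]
  [ 0.0550   0.2825   0.0300]
  [ 0.1975   0.2650   0.4075]
(I − A)⁻¹ = adj(I−A) / det(I−A) ≈
  [   2.1683     1.1372     1.1827]
  [   0.3336     1.7134     0.1820]
  [   1.1979     1.6073     2.4716]
Δx = (I − A)⁻¹ Δd with Δd having +20 in the Sector 1 component and 0 elsewhere.
So Δx_2 = L_21 · (+20), where L_21 = adj(I−A)_21 / det(I−A) = 0.0550 / 0.164875.
Δx_2 = 0.0550 × (+20) / 0.164875 = 1.10 / 0.164875 ≈ 6.67.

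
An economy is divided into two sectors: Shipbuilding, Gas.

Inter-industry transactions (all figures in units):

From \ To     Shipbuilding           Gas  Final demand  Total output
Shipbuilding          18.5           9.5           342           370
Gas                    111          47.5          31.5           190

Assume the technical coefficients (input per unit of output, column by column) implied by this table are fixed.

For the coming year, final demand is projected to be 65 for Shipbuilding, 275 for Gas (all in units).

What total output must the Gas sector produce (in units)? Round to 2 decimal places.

x_G = 402.51

Technical coefficients a_ij = z_ij / X_j:
  a_SS = 18.5/370 = 0.05, a_GS = 111/370 = 0.30
  a_SG = 9.5/190 = 0.05, a_GG = 47.5/190 = 0.25
I − A =
  [   0.95    -0.05]
  [  -0.30     0.75]
det(I−A) = (0.95)(0.75) − (-0.05)(-0.30) = 0.6975
adj(I−A) = [[0.75, 0.05], [0.30, 0.95]]
(I − A)⁻¹ = adj(I−A) / det(I−A) ≈
  [   1.0753     0.0717]
  [   0.4301     1.3620]
x = (I − A)⁻¹ d = adj(I−A)·d / det(I−A), with det(I−A) = 0.6975:
  x_S = (0.75·65 + 0.05·275) / 0.6975 = 62.50 / 0.6975 ≈ 89.61
  x_G = (0.30·65 + 0.95·275) / 0.6975 = 280.75 / 0.6975 ≈ 402.51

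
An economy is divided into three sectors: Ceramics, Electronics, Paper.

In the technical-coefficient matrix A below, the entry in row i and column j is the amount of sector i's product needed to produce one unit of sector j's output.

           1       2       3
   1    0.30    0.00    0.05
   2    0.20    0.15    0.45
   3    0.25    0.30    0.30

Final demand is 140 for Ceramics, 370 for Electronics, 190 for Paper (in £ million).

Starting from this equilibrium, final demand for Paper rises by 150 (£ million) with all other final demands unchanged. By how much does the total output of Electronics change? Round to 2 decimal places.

I − A =
  [   0.70     0.00    -0.05]
  [  -0.20     0.85    -0.45]
  [  -0.25    -0.30     0.70]
Cofactors of I−A, C_ij = (−1)^(i+j)·(minor ij) (rows/columns in the sector order above):
  C_11 = (0.85)(0.70) − (-0.45)(-0.30) = 0.4600
  C_12 = −[(-0.20)(0.70) − (-0.45)(-0.25)] = 0.2525
  C_13 = (-0.20)(-0.30) − (0.85)(-0.25) = 0.2725
  C_21 = −[(0.00)(0.70) − (-0.05)(-0.30)] = 0.0150
  C_22 = (0.70)(0.70) − (-0.05)(-0.25) = 0.4775
  C_23 = −[(0.70)(-0.30) − (0.00)(-0.25)] = 0.2100
  C_31 = (0.00)(-0.45) − (-0.05)(0.85) = 0.0425
  C_32 = −[(0.70)(-0.45) − (-0.05)(-0.20)] = 0.3250
  C_33 = (0.70)(0.85) − (0.00)(-0.20) = 0.5950
det(I−A) = Σ_j (I−A)_1j·C_1j = (0.70)(0.4600) + (0.00)(0.2525) + (-0.05)(0.2725) = 0.308375
adj(I−A) = Cᵀ =
  [ 0.4600   0.0150   0.0425]
  [ 0.2525   0.4775   0.3250]
  [ 0.2725   0.2100   0.5950]
(I − A)⁻¹ = adj(I−A) / det(I−A) ≈
  [   1.4917     0.0486     0.1378]
  [   0.8188     1.5484     1.0539]
  [   0.8837     0.6810     1.9295]
Δx = (I − A)⁻¹ Δd with Δd having +150 in the Paper component and 0 elsewhere.
So Δx_2 = L_23 · (+150), where L_23 = adj(I−A)_23 / det(I−A) = 0.3250 / 0.308375.
Δx_2 = 0.3250 × (+150) / 0.308375 = 48.75 / 0.308375 ≈ 158.09.

Δx_2 = 158.09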